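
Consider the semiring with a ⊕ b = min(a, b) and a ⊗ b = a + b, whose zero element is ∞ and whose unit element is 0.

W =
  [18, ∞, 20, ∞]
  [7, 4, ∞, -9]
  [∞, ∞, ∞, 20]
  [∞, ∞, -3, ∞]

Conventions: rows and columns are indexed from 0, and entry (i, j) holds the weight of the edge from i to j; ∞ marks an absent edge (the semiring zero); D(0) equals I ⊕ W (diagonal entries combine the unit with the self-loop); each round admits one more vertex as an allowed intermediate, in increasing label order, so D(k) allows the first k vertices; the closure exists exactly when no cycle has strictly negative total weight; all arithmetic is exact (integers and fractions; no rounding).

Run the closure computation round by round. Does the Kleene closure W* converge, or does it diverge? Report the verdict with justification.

D(0):
  [0, ∞, 20, ∞]
  [7, 0, ∞, -9]
  [∞, ∞, 0, 20]
  [∞, ∞, -3, 0]
D(1):
  [0, ∞, 20, ∞]
  [7, 0, 27, -9]
  [∞, ∞, 0, 20]
  [∞, ∞, -3, 0]
D(2):
  [0, ∞, 20, ∞]
  [7, 0, 27, -9]
  [∞, ∞, 0, 20]
  [∞, ∞, -3, 0]
D(3):
  [0, ∞, 20, 40]
  [7, 0, 27, -9]
  [∞, ∞, 0, 20]
  [∞, ∞, -3, 0]
D(4):
  [0, ∞, 20, 40]
  [7, 0, -12, -9]
  [∞, ∞, 0, 20]
  [∞, ∞, -3, 0]
Key observation: every diagonal entry stays at the unit through all rounds, so no improving cycle exists.
Answer: CONVERGES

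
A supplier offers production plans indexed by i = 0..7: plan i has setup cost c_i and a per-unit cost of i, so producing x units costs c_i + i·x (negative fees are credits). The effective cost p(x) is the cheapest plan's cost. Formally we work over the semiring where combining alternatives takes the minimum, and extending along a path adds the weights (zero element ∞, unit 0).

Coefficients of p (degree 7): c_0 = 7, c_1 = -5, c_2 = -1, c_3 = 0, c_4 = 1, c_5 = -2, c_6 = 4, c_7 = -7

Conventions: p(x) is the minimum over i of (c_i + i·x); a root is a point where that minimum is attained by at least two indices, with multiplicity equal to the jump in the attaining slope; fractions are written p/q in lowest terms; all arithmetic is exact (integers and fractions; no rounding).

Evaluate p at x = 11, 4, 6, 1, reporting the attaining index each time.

p(11) = min(7+0·11=7, -5+1·11=6, -1+2·11=21, 0+3·11=33, 1+4·11=45, -2+5·11=53, 4+6·11=70, -7+7·11=70) = 6 (attained by i=1)
p(4) = min(7+0·4=7, -5+1·4=-1, -1+2·4=7, 0+3·4=12, 1+4·4=17, -2+5·4=18, 4+6·4=28, -7+7·4=21) = -1 (attained by i=1)
p(6) = min(7+0·6=7, -5+1·6=1, -1+2·6=11, 0+3·6=18, 1+4·6=25, -2+5·6=28, 4+6·6=40, -7+7·6=35) = 1 (attained by i=1)
p(1) = min(7+0·1=7, -5+1·1=-4, -1+2·1=1, 0+3·1=3, 1+4·1=5, -2+5·1=3, 4+6·1=10, -7+7·1=0) = -4 (attained by i=1)
Answer: p(11) = 6; p(4) = -1; p(6) = 1; p(1) = -4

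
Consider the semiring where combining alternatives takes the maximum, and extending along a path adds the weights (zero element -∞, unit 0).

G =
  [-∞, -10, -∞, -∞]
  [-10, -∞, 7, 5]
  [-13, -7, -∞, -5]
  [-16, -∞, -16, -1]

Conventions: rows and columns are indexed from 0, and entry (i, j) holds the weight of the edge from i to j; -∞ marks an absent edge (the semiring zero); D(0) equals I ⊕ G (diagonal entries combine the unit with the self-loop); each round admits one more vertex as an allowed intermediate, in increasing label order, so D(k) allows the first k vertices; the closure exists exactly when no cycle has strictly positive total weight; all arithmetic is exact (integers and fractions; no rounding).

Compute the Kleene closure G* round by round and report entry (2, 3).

D(0):
  [0, -10, -∞, -∞]
  [-10, 0, 7, 5]
  [-13, -7, 0, -5]
  [-16, -∞, -16, 0]
D(1):
  [0, -10, -∞, -∞]
  [-10, 0, 7, 5]
  [-13, -7, 0, -5]
  [-16, -26, -16, 0]
D(2):
  [0, -10, -3, -5]
  [-10, 0, 7, 5]
  [-13, -7, 0, -2]
  [-16, -26, -16, 0]
D(3):
  [0, -10, -3, -5]
  [-6, 0, 7, 5]
  [-13, -7, 0, -2]
  [-16, -23, -16, 0]
D(4):
  [0, -10, -3, -5]
  [-6, 0, 7, 5]
  [-13, -7, 0, -2]
  [-16, -23, -16, 0]
Answer: G*[2][3] = -2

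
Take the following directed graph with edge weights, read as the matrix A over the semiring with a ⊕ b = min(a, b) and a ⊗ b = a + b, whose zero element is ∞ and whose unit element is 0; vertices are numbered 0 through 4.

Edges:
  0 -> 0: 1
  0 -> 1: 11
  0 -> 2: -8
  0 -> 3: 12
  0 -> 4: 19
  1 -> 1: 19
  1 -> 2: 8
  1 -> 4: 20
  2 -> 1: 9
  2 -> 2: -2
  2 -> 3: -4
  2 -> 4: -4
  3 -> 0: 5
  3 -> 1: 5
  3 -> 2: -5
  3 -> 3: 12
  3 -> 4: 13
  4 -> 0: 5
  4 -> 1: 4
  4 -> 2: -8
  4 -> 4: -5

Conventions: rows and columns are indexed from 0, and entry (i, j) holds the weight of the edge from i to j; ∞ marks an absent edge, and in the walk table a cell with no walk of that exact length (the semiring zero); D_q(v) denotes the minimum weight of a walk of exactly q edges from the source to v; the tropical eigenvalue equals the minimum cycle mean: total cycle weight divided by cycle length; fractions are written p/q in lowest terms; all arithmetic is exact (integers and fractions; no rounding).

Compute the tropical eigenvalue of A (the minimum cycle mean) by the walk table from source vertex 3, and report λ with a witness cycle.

q=0: [∞, ∞, ∞, 0, ∞]
q=1: [5, 5, -5, 12, 13]
q=2: [6, 4, -7, -9, -9]
q=3: [-4, -5, -17, -11, -14]
q=4: [-9, -10, -22, -21, -21]
q=5: [-16, -17, -29, -26, -26]
Optimal cycle mean attained by: cycle 2->4->2, total (-4) + (-8), length 2.
Answer: λ = -6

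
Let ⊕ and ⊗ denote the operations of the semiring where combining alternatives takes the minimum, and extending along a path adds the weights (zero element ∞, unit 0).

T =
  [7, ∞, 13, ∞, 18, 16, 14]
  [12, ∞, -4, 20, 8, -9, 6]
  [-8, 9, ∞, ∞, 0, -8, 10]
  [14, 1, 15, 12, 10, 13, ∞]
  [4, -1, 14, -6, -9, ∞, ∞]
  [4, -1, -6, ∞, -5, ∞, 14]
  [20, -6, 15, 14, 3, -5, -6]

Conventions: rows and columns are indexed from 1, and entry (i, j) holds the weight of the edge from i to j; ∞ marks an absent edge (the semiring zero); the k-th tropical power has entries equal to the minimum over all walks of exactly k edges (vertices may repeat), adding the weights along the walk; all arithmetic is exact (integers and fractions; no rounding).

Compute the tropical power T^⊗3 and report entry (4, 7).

T^⊗2:
  [5, 8, 10, 12, 9, 5, 8]
  [-12, -10, -15, 2, -14, -12, 0]
  [-4, -9, -14, -6, -13, 0, 4]
  [7, 9, -3, 4, 1, -8, 7]
  [-5, -10, -5, -15, -18, -10, 5]
  [-14, -6, -5, -11, -14, -14, 4]
  [-1, -12, -11, -3, -10, -15, -12]
T^⊗3:
  [2, 2, -1, 3, 0, -1, 2]
  [-23, -15, -18, -20, -23, -23, -6]
  [-22, -14, -13, -19, -22, -22, -4]
  [-11, -9, -14, -5, -13, -11, 1]
  [-14, -19, -16, -24, -27, -19, -4]
  [-13, -15, -20, -20, -23, -15, -2]
  [-19, -18, -21, -16, -20, -21, -18]
Key observation: the optimum is the walk 4->2->7->7, with weight 1 + 6 + (-6) = 1.
Optimal value attained by: walk 4->2->7->7.
Answer: (T^⊗3)[4][7] = 1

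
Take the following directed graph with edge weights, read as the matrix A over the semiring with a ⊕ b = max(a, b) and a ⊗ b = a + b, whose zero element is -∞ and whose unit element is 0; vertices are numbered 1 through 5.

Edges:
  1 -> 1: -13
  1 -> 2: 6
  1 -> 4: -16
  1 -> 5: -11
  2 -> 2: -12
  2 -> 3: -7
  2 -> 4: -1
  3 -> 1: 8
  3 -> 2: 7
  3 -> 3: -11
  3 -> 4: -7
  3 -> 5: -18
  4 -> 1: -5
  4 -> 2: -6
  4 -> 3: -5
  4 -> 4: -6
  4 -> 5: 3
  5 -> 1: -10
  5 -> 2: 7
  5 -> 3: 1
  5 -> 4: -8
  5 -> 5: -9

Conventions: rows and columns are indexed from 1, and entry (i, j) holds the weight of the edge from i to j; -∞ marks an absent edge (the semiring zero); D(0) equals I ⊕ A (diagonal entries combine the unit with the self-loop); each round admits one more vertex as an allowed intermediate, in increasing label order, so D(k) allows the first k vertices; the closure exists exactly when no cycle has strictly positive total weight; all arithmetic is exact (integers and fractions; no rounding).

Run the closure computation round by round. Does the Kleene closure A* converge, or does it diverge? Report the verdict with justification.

D(0):
  [0, 6, -∞, -16, -11]
  [-∞, 0, -7, -1, -∞]
  [8, 7, 0, -7, -18]
  [-5, -6, -5, 0, 3]
  [-10, 7, 1, -8, 0]
D(1):
  [0, 6, -∞, -16, -11]
  [-∞, 0, -7, -1, -∞]
  [8, 14, 0, -7, -3]
  [-5, 1, -5, 0, 3]
  [-10, 7, 1, -8, 0]
Detection: at round 2, diagonal entry (3, 3) turns strictly positive.
Key observation: the cycle 3->1->2->3 has total weight 8 + 6 + (-7), which is strictly positive.
Answer: DIVERGES — positive cycle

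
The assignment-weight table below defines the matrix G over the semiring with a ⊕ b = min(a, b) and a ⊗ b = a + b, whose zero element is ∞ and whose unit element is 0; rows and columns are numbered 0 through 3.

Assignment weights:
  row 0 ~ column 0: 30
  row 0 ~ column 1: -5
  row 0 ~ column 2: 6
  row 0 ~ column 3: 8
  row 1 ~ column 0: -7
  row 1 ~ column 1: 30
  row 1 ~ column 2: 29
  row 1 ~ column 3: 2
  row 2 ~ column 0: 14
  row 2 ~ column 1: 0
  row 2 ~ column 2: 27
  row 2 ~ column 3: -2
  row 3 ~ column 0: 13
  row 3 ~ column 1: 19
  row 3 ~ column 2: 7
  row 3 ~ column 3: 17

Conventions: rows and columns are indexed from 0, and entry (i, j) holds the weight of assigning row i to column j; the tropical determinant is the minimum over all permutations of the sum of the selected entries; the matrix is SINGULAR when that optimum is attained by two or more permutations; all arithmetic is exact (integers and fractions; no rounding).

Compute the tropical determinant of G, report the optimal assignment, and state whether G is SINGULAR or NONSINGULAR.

σ = (0, 1, 2, 3): 30 + 30 + 27 + 17 = 104
σ = (0, 1, 3, 2): 30 + 30 + (-2) + 7 = 65
σ = (0, 2, 1, 3): 30 + 29 + 0 + 17 = 76
σ = (0, 2, 3, 1): 30 + 29 + (-2) + 19 = 76
σ = (0, 3, 1, 2): 30 + 2 + 0 + 7 = 39
σ = (0, 3, 2, 1): 30 + 2 + 27 + 19 = 78
σ = (1, 0, 2, 3): (-5) + (-7) + 27 + 17 = 32
σ = (1, 0, 3, 2): (-5) + (-7) + (-2) + 7 = -7
σ = (1, 2, 0, 3): (-5) + 29 + 14 + 17 = 55
σ = (1, 2, 3, 0): (-5) + 29 + (-2) + 13 = 35
σ = (1, 3, 0, 2): (-5) + 2 + 14 + 7 = 18
σ = (1, 3, 2, 0): (-5) + 2 + 27 + 13 = 37
σ = (2, 0, 1, 3): 6 + (-7) + 0 + 17 = 16
σ = (2, 0, 3, 1): 6 + (-7) + (-2) + 19 = 16
σ = (2, 1, 0, 3): 6 + 30 + 14 + 17 = 67
σ = (2, 1, 3, 0): 6 + 30 + (-2) + 13 = 47
σ = (2, 3, 0, 1): 6 + 2 + 14 + 19 = 41
σ = (2, 3, 1, 0): 6 + 2 + 0 + 13 = 21
σ = (3, 0, 1, 2): 8 + (-7) + 0 + 7 = 8
σ = (3, 0, 2, 1): 8 + (-7) + 27 + 19 = 47
σ = (3, 1, 0, 2): 8 + 30 + 14 + 7 = 59
σ = (3, 1, 2, 0): 8 + 30 + 27 + 13 = 78
σ = (3, 2, 0, 1): 8 + 29 + 14 + 19 = 70
σ = (3, 2, 1, 0): 8 + 29 + 0 + 13 = 50
Optimal value attained by: σ = (1, 0, 3, 2).
Answer: det⊕(G) = -7; verdict: NONSINGULAR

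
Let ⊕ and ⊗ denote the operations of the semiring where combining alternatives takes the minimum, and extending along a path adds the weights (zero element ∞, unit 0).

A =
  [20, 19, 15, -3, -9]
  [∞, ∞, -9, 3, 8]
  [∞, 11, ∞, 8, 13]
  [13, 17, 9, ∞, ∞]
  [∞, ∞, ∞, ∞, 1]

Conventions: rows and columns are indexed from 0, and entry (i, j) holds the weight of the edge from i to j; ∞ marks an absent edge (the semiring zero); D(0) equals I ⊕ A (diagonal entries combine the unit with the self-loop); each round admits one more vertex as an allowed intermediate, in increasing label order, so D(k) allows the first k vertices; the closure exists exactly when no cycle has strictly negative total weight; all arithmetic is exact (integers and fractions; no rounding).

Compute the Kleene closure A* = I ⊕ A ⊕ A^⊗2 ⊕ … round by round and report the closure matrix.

D(0):
  [0, 19, 15, -3, -9]
  [∞, 0, -9, 3, 8]
  [∞, 11, 0, 8, 13]
  [13, 17, 9, 0, ∞]
  [∞, ∞, ∞, ∞, 0]
D(1):
  [0, 19, 15, -3, -9]
  [∞, 0, -9, 3, 8]
  [∞, 11, 0, 8, 13]
  [13, 17, 9, 0, 4]
  [∞, ∞, ∞, ∞, 0]
D(2):
  [0, 19, 10, -3, -9]
  [∞, 0, -9, 3, 8]
  [∞, 11, 0, 8, 13]
  [13, 17, 8, 0, 4]
  [∞, ∞, ∞, ∞, 0]
D(3):
  [0, 19, 10, -3, -9]
  [∞, 0, -9, -1, 4]
  [∞, 11, 0, 8, 13]
  [13, 17, 8, 0, 4]
  [∞, ∞, ∞, ∞, 0]
D(4):
  [0, 14, 5, -3, -9]
  [12, 0, -9, -1, 3]
  [21, 11, 0, 8, 12]
  [13, 17, 8, 0, 4]
  [∞, ∞, ∞, ∞, 0]
D(5):
  [0, 14, 5, -3, -9]
  [12, 0, -9, -1, 3]
  [21, 11, 0, 8, 12]
  [13, 17, 8, 0, 4]
  [∞, ∞, ∞, ∞, 0]
Answer: A* = [[0, 14, 5, -3, -9], [12, 0, -9, -1, 3], [21, 11, 0, 8, 12], [13, 17, 8, 0, 4], [∞, ∞, ∞, ∞, 0]]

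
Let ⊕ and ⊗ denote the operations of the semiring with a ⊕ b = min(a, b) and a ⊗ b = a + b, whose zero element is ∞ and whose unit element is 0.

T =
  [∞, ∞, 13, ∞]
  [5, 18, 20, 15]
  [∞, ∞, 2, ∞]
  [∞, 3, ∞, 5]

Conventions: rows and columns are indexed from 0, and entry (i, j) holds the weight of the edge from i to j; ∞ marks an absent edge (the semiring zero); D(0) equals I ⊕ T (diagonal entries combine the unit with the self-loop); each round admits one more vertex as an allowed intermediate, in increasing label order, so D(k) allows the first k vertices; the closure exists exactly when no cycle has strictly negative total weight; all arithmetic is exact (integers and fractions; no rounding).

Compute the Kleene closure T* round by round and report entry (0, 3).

D(0):
  [0, ∞, 13, ∞]
  [5, 0, 20, 15]
  [∞, ∞, 0, ∞]
  [∞, 3, ∞, 0]
D(1):
  [0, ∞, 13, ∞]
  [5, 0, 18, 15]
  [∞, ∞, 0, ∞]
  [∞, 3, ∞, 0]
D(2):
  [0, ∞, 13, ∞]
  [5, 0, 18, 15]
  [∞, ∞, 0, ∞]
  [8, 3, 21, 0]
D(3):
  [0, ∞, 13, ∞]
  [5, 0, 18, 15]
  [∞, ∞, 0, ∞]
  [8, 3, 21, 0]
D(4):
  [0, ∞, 13, ∞]
  [5, 0, 18, 15]
  [∞, ∞, 0, ∞]
  [8, 3, 21, 0]
Answer: T*[0][3] = ∞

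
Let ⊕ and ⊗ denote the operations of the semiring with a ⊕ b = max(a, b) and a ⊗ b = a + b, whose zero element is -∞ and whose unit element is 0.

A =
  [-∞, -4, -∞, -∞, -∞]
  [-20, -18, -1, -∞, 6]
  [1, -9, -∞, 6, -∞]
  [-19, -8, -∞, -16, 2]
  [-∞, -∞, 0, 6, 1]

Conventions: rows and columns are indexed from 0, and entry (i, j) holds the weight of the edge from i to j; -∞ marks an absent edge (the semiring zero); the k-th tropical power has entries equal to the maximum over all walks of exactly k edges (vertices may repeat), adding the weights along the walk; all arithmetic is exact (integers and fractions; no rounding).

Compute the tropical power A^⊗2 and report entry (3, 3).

A^⊗2:
  [-24, -22, -5, -∞, 2]
  [0, -10, 6, 12, 7]
  [-13, -2, -10, -10, 8]
  [-28, -23, 2, 8, 3]
  [1, -2, 1, 7, 8]
Key observation: the optimum is the walk 3->4->3, with weight 2 + 6 = 8.
Optimal value attained by: walk 3->4->3.
Answer: (A^⊗2)[3][3] = 8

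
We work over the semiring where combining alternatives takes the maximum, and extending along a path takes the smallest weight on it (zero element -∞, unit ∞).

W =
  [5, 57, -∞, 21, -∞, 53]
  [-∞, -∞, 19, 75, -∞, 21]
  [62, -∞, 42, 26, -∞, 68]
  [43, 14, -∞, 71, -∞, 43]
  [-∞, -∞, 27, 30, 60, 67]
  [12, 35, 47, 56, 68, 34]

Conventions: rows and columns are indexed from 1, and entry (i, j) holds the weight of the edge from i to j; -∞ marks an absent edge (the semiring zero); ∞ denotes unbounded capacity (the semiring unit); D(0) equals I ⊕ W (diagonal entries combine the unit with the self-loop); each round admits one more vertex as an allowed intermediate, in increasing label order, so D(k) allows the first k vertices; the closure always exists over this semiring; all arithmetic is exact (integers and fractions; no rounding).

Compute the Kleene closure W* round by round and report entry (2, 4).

D(0):
  [∞, 57, -∞, 21, -∞, 53]
  [-∞, ∞, 19, 75, -∞, 21]
  [62, -∞, ∞, 26, -∞, 68]
  [43, 14, -∞, ∞, -∞, 43]
  [-∞, -∞, 27, 30, ∞, 67]
  [12, 35, 47, 56, 68, ∞]
D(1):
  [∞, 57, -∞, 21, -∞, 53]
  [-∞, ∞, 19, 75, -∞, 21]
  [62, 57, ∞, 26, -∞, 68]
  [43, 43, -∞, ∞, -∞, 43]
  [-∞, -∞, 27, 30, ∞, 67]
  [12, 35, 47, 56, 68, ∞]
D(2):
  [∞, 57, 19, 57, -∞, 53]
  [-∞, ∞, 19, 75, -∞, 21]
  [62, 57, ∞, 57, -∞, 68]
  [43, 43, 19, ∞, -∞, 43]
  [-∞, -∞, 27, 30, ∞, 67]
  [12, 35, 47, 56, 68, ∞]
D(3):
  [∞, 57, 19, 57, -∞, 53]
  [19, ∞, 19, 75, -∞, 21]
  [62, 57, ∞, 57, -∞, 68]
  [43, 43, 19, ∞, -∞, 43]
  [27, 27, 27, 30, ∞, 67]
  [47, 47, 47, 56, 68, ∞]
D(4):
  [∞, 57, 19, 57, -∞, 53]
  [43, ∞, 19, 75, -∞, 43]
  [62, 57, ∞, 57, -∞, 68]
  [43, 43, 19, ∞, -∞, 43]
  [30, 30, 27, 30, ∞, 67]
  [47, 47, 47, 56, 68, ∞]
D(5):
  [∞, 57, 19, 57, -∞, 53]
  [43, ∞, 19, 75, -∞, 43]
  [62, 57, ∞, 57, -∞, 68]
  [43, 43, 19, ∞, -∞, 43]
  [30, 30, 27, 30, ∞, 67]
  [47, 47, 47, 56, 68, ∞]
D(6):
  [∞, 57, 47, 57, 53, 53]
  [43, ∞, 43, 75, 43, 43]
  [62, 57, ∞, 57, 68, 68]
  [43, 43, 43, ∞, 43, 43]
  [47, 47, 47, 56, ∞, 67]
  [47, 47, 47, 56, 68, ∞]
Answer: W*[2][4] = 75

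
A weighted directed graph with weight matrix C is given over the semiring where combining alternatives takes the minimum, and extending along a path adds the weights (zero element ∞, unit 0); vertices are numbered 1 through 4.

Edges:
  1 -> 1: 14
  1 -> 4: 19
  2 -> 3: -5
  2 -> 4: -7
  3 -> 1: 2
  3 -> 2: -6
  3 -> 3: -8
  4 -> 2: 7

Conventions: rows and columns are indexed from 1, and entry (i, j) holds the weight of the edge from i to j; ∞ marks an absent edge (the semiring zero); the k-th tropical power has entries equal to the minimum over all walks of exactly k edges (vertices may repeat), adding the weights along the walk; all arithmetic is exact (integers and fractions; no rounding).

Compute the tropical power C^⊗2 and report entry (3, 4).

C^⊗2:
  [28, 26, ∞, 33]
  [-3, -11, -13, ∞]
  [-6, -14, -16, -13]
  [∞, ∞, 2, 0]
Key observation: the optimum is the walk 3->2->4, with weight (-6) + (-7) = -13.
Optimal value attained by: walk 3->2->4.
Answer: (C^⊗2)[3][4] = -13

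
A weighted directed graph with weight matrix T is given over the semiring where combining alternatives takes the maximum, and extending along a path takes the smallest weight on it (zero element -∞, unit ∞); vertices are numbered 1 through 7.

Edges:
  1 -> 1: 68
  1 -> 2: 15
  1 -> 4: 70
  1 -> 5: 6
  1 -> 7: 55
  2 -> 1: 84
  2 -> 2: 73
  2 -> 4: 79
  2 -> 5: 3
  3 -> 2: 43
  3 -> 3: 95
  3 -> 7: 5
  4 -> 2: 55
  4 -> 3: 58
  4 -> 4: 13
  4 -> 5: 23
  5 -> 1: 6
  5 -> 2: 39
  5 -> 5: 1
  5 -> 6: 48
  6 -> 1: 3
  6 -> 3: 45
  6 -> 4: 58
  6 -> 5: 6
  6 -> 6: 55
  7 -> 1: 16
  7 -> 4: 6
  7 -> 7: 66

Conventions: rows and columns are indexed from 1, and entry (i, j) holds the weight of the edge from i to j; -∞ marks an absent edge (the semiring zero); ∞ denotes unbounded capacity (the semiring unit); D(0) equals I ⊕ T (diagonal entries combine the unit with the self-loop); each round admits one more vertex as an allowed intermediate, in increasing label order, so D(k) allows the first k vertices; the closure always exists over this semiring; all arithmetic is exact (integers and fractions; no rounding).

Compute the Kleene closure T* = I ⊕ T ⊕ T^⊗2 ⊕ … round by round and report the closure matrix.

D(0):
  [∞, 15, -∞, 70, 6, -∞, 55]
  [84, ∞, -∞, 79, 3, -∞, -∞]
  [-∞, 43, ∞, -∞, -∞, -∞, 5]
  [-∞, 55, 58, ∞, 23, -∞, -∞]
  [6, 39, -∞, -∞, ∞, 48, -∞]
  [3, -∞, 45, 58, 6, ∞, -∞]
  [16, -∞, -∞, 6, -∞, -∞, ∞]
D(1):
  [∞, 15, -∞, 70, 6, -∞, 55]
  [84, ∞, -∞, 79, 6, -∞, 55]
  [-∞, 43, ∞, -∞, -∞, -∞, 5]
  [-∞, 55, 58, ∞, 23, -∞, -∞]
  [6, 39, -∞, 6, ∞, 48, 6]
  [3, 3, 45, 58, 6, ∞, 3]
  [16, 15, -∞, 16, 6, -∞, ∞]
D(2):
  [∞, 15, -∞, 70, 6, -∞, 55]
  [84, ∞, -∞, 79, 6, -∞, 55]
  [43, 43, ∞, 43, 6, -∞, 43]
  [55, 55, 58, ∞, 23, -∞, 55]
  [39, 39, -∞, 39, ∞, 48, 39]
  [3, 3, 45, 58, 6, ∞, 3]
  [16, 15, -∞, 16, 6, -∞, ∞]
D(3):
  [∞, 15, -∞, 70, 6, -∞, 55]
  [84, ∞, -∞, 79, 6, -∞, 55]
  [43, 43, ∞, 43, 6, -∞, 43]
  [55, 55, 58, ∞, 23, -∞, 55]
  [39, 39, -∞, 39, ∞, 48, 39]
  [43, 43, 45, 58, 6, ∞, 43]
  [16, 15, -∞, 16, 6, -∞, ∞]
D(4):
  [∞, 55, 58, 70, 23, -∞, 55]
  [84, ∞, 58, 79, 23, -∞, 55]
  [43, 43, ∞, 43, 23, -∞, 43]
  [55, 55, 58, ∞, 23, -∞, 55]
  [39, 39, 39, 39, ∞, 48, 39]
  [55, 55, 58, 58, 23, ∞, 55]
  [16, 16, 16, 16, 16, -∞, ∞]
D(5):
  [∞, 55, 58, 70, 23, 23, 55]
  [84, ∞, 58, 79, 23, 23, 55]
  [43, 43, ∞, 43, 23, 23, 43]
  [55, 55, 58, ∞, 23, 23, 55]
  [39, 39, 39, 39, ∞, 48, 39]
  [55, 55, 58, 58, 23, ∞, 55]
  [16, 16, 16, 16, 16, 16, ∞]
D(6):
  [∞, 55, 58, 70, 23, 23, 55]
  [84, ∞, 58, 79, 23, 23, 55]
  [43, 43, ∞, 43, 23, 23, 43]
  [55, 55, 58, ∞, 23, 23, 55]
  [48, 48, 48, 48, ∞, 48, 48]
  [55, 55, 58, 58, 23, ∞, 55]
  [16, 16, 16, 16, 16, 16, ∞]
D(7):
  [∞, 55, 58, 70, 23, 23, 55]
  [84, ∞, 58, 79, 23, 23, 55]
  [43, 43, ∞, 43, 23, 23, 43]
  [55, 55, 58, ∞, 23, 23, 55]
  [48, 48, 48, 48, ∞, 48, 48]
  [55, 55, 58, 58, 23, ∞, 55]
  [16, 16, 16, 16, 16, 16, ∞]
Answer: T* = [[∞, 55, 58, 70, 23, 23, 55], [84, ∞, 58, 79, 23, 23, 55], [43, 43, ∞, 43, 23, 23, 43], [55, 55, 58, ∞, 23, 23, 55], [48, 48, 48, 48, ∞, 48, 48], [55, 55, 58, 58, 23, ∞, 55], [16, 16, 16, 16, 16, 16, ∞]]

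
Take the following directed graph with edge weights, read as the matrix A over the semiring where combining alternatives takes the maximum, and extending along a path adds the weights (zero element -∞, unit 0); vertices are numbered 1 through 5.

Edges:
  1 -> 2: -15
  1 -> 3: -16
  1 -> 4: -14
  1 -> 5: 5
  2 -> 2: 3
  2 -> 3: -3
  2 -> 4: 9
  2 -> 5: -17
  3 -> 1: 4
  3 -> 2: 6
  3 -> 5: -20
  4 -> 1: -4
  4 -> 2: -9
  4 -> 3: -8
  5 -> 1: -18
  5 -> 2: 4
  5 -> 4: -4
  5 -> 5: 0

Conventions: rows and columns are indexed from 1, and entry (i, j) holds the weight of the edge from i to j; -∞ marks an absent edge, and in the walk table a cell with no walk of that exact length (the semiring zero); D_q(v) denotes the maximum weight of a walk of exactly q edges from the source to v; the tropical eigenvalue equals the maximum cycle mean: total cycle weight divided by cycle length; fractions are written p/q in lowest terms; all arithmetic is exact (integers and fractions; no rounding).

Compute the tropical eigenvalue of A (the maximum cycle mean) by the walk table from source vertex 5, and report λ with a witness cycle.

q=0: [-∞, -∞, -∞, -∞, 0]
q=1: [-18, 4, -∞, -4, 0]
q=2: [-8, 7, 1, 13, 0]
q=3: [9, 10, 5, 16, 0]
q=4: [12, 13, 8, 19, 14]
q=5: [15, 18, 11, 22, 17]
Optimal cycle mean attained by: cycle 1->5->2->4->1, total 5 + 4 + 9 + (-4), length 4.
Answer: λ = 7/2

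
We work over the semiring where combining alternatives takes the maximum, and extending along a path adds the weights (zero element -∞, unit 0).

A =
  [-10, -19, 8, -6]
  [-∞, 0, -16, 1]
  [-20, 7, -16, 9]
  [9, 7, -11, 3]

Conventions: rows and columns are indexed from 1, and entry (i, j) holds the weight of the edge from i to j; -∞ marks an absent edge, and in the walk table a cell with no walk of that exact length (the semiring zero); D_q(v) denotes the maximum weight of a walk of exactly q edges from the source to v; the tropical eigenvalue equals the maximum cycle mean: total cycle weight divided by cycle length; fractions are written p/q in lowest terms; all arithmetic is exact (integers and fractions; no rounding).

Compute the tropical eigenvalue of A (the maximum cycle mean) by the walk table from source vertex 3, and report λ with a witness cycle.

q=0: [-∞, -∞, 0, -∞]
q=1: [-20, 7, -16, 9]
q=2: [18, 16, -2, 12]
q=3: [21, 19, 26, 17]
q=4: [26, 33, 29, 35]
Optimal cycle mean attained by: cycle 1->3->4->1, total 8 + 9 + 9, length 3.
Answer: λ = 26/3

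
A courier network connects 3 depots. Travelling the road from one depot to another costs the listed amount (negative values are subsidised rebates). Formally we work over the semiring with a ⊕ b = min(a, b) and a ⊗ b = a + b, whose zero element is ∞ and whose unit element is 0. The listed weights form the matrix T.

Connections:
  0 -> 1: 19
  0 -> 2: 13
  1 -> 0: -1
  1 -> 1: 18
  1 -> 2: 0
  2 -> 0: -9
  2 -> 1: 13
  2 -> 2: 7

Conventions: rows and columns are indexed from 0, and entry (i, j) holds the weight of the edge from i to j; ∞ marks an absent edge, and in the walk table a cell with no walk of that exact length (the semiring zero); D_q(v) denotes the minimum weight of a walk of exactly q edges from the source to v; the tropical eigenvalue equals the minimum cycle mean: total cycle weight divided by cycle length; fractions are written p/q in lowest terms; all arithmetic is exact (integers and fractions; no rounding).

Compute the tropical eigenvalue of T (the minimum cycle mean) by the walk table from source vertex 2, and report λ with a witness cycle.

q=0: [∞, ∞, 0]
q=1: [-9, 13, 7]
q=2: [-2, 10, 4]
q=3: [-5, 17, 10]
Optimal cycle mean attained by: cycle 0->2->0, total 13 + (-9), length 2.
Answer: λ = 2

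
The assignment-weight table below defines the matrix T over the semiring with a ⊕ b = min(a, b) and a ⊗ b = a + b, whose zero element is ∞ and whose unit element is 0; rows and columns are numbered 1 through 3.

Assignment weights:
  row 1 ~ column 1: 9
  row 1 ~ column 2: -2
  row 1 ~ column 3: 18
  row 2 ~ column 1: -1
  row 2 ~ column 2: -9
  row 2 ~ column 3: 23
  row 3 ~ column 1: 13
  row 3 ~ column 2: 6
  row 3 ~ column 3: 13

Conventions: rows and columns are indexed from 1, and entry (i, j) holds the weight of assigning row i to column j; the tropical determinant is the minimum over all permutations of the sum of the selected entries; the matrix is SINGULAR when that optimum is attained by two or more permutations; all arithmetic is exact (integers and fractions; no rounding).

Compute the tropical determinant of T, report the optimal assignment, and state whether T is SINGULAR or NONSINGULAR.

σ = (1, 2, 3): 9 + (-9) + 13 = 13
σ = (1, 3, 2): 9 + 23 + 6 = 38
σ = (2, 1, 3): (-2) + (-1) + 13 = 10
σ = (2, 3, 1): (-2) + 23 + 13 = 34
σ = (3, 1, 2): 18 + (-1) + 6 = 23
σ = (3, 2, 1): 18 + (-9) + 13 = 22
Optimal value attained by: σ = (2, 1, 3).
Answer: det⊕(T) = 10; verdict: NONSINGULAR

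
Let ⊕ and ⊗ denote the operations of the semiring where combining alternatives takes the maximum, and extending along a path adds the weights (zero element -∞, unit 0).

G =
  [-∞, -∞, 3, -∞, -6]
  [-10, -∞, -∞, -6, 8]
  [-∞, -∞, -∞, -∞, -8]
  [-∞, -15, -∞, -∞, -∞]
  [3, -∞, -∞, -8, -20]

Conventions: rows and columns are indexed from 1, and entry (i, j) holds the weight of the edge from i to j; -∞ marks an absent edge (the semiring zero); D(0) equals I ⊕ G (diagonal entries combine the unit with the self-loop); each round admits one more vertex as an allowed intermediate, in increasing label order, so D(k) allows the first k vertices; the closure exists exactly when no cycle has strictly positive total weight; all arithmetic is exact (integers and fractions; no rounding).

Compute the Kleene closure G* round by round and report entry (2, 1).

D(0):
  [0, -∞, 3, -∞, -6]
  [-10, 0, -∞, -6, 8]
  [-∞, -∞, 0, -∞, -8]
  [-∞, -15, -∞, 0, -∞]
  [3, -∞, -∞, -8, 0]
D(1):
  [0, -∞, 3, -∞, -6]
  [-10, 0, -7, -6, 8]
  [-∞, -∞, 0, -∞, -8]
  [-∞, -15, -∞, 0, -∞]
  [3, -∞, 6, -8, 0]
D(2):
  [0, -∞, 3, -∞, -6]
  [-10, 0, -7, -6, 8]
  [-∞, -∞, 0, -∞, -8]
  [-25, -15, -22, 0, -7]
  [3, -∞, 6, -8, 0]
D(3):
  [0, -∞, 3, -∞, -5]
  [-10, 0, -7, -6, 8]
  [-∞, -∞, 0, -∞, -8]
  [-25, -15, -22, 0, -7]
  [3, -∞, 6, -8, 0]
D(4):
  [0, -∞, 3, -∞, -5]
  [-10, 0, -7, -6, 8]
  [-∞, -∞, 0, -∞, -8]
  [-25, -15, -22, 0, -7]
  [3, -23, 6, -8, 0]
D(5):
  [0, -28, 3, -13, -5]
  [11, 0, 14, 0, 8]
  [-5, -31, 0, -16, -8]
  [-4, -15, -1, 0, -7]
  [3, -23, 6, -8, 0]
Answer: G*[2][1] = 11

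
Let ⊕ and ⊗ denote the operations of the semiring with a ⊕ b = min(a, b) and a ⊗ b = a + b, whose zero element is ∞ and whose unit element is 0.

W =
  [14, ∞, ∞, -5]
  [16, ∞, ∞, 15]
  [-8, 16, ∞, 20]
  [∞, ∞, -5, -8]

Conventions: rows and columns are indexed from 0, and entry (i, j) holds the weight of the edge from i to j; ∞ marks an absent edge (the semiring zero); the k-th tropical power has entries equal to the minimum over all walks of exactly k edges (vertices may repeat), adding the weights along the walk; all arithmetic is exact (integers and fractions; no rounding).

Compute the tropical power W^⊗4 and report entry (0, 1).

W^⊗2:
  [28, ∞, -10, -13]
  [30, ∞, 10, 7]
  [6, ∞, 15, -13]
  [-13, 11, -13, -16]
W^⊗3:
  [-18, 6, -18, -21]
  [2, 26, 2, -1]
  [7, 31, -18, -21]
  [-21, 3, -21, -24]
W^⊗4:
  [-26, -2, -26, -29]
  [-6, 18, -6, -9]
  [-26, -2, -26, -29]
  [-29, -5, -29, -32]
Key observation: the optimum is the walk 0->3->3->2->1, with weight (-5) + (-8) + (-5) + 16 = -2.
Optimal value attained by: walk 0->3->3->2->1.
Answer: (W^⊗4)[0][1] = -2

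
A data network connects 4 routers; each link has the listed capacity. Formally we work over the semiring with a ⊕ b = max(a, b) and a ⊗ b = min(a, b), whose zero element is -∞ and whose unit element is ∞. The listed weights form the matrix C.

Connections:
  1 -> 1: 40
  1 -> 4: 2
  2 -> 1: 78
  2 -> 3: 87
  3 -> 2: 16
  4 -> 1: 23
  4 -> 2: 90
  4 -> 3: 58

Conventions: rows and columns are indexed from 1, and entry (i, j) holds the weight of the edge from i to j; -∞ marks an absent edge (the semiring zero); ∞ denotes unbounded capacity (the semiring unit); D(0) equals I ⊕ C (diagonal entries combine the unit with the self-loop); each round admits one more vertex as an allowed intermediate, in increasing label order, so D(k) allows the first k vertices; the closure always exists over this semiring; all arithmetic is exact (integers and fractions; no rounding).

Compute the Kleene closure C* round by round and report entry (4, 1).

D(0):
  [∞, -∞, -∞, 2]
  [78, ∞, 87, -∞]
  [-∞, 16, ∞, -∞]
  [23, 90, 58, ∞]
D(1):
  [∞, -∞, -∞, 2]
  [78, ∞, 87, 2]
  [-∞, 16, ∞, -∞]
  [23, 90, 58, ∞]
D(2):
  [∞, -∞, -∞, 2]
  [78, ∞, 87, 2]
  [16, 16, ∞, 2]
  [78, 90, 87, ∞]
D(3):
  [∞, -∞, -∞, 2]
  [78, ∞, 87, 2]
  [16, 16, ∞, 2]
  [78, 90, 87, ∞]
D(4):
  [∞, 2, 2, 2]
  [78, ∞, 87, 2]
  [16, 16, ∞, 2]
  [78, 90, 87, ∞]
Answer: C*[4][1] = 78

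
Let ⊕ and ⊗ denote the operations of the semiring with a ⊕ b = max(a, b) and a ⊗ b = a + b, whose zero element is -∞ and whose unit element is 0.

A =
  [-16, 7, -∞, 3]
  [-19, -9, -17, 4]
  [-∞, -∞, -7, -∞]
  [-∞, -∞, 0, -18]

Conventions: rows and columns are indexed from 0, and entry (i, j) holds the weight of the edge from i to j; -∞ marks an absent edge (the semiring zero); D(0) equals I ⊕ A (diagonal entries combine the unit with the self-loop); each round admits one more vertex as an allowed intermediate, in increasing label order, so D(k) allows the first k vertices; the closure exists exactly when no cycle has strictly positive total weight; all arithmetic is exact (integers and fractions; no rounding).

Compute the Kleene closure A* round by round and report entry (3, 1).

D(0):
  [0, 7, -∞, 3]
  [-19, 0, -17, 4]
  [-∞, -∞, 0, -∞]
  [-∞, -∞, 0, 0]
D(1):
  [0, 7, -∞, 3]
  [-19, 0, -17, 4]
  [-∞, -∞, 0, -∞]
  [-∞, -∞, 0, 0]
D(2):
  [0, 7, -10, 11]
  [-19, 0, -17, 4]
  [-∞, -∞, 0, -∞]
  [-∞, -∞, 0, 0]
D(3):
  [0, 7, -10, 11]
  [-19, 0, -17, 4]
  [-∞, -∞, 0, -∞]
  [-∞, -∞, 0, 0]
D(4):
  [0, 7, 11, 11]
  [-19, 0, 4, 4]
  [-∞, -∞, 0, -∞]
  [-∞, -∞, 0, 0]
Answer: A*[3][1] = -∞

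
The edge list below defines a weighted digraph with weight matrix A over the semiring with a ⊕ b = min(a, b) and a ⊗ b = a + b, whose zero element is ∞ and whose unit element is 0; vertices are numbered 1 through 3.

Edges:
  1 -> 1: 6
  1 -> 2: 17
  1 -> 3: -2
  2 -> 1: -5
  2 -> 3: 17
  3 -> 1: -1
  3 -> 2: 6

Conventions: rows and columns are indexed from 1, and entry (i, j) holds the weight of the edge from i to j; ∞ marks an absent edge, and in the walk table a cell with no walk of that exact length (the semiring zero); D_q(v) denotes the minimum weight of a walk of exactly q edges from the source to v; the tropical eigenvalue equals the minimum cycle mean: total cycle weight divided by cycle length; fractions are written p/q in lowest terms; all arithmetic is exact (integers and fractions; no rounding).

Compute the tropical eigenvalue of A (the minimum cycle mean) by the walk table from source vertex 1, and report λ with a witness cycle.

q=0: [0, ∞, ∞]
q=1: [6, 17, -2]
q=2: [-3, 4, 4]
q=3: [-1, 10, -5]
Optimal cycle mean attained by: cycle 1->3->1, total (-2) + (-1), length 2.
Answer: λ = -3/2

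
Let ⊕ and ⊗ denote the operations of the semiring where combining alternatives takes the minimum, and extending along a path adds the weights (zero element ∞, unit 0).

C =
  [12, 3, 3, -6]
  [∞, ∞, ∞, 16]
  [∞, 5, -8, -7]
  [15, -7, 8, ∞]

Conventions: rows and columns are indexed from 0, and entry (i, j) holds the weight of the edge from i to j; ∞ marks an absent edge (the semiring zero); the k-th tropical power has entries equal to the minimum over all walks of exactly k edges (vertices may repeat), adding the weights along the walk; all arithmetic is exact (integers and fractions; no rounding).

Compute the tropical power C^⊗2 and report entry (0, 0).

C^⊗2:
  [9, -13, -5, -4]
  [31, 9, 24, ∞]
  [8, -14, -16, -15]
  [27, 13, 0, 1]
Key observation: the optimum is the walk 0->3->0, with weight (-6) + 15 = 9.
Optimal value attained by: walk 0->3->0.
Answer: (C^⊗2)[0][0] = 9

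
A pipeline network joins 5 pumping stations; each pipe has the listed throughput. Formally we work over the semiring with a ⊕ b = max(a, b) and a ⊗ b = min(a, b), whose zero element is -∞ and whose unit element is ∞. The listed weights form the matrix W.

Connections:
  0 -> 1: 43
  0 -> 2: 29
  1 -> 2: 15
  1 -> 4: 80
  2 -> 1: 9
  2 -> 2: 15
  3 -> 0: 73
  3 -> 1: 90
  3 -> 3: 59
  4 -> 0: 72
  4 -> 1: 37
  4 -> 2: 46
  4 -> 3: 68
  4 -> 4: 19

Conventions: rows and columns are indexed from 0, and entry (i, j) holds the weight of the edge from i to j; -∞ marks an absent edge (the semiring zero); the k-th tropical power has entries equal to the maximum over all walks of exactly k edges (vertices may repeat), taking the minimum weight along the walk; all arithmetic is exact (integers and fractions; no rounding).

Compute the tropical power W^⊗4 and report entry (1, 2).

W^⊗2:
  [-∞, 9, 15, -∞, 43]
  [72, 37, 46, 68, 19]
  [-∞, 9, 15, -∞, 9]
  [59, 59, 29, 59, 80]
  [68, 68, 29, 59, 37]
W^⊗3:
  [43, 37, 43, 43, 19]
  [68, 68, 29, 59, 37]
  [9, 9, 15, 9, 9]
  [72, 59, 46, 68, 59]
  [59, 59, 37, 59, 68]
W^⊗4:
  [43, 43, 29, 43, 37]
  [59, 59, 37, 59, 68]
  [9, 9, 15, 9, 9]
  [68, 68, 46, 59, 59]
  [68, 59, 46, 68, 59]
Key observation: the optimum is the walk 1->4->1->4->2, with weight 80 min 37 min 80 min 46 = 37.
Optimal value attained by: walk 1->4->1->4->2.
Answer: (W^⊗4)[1][2] = 37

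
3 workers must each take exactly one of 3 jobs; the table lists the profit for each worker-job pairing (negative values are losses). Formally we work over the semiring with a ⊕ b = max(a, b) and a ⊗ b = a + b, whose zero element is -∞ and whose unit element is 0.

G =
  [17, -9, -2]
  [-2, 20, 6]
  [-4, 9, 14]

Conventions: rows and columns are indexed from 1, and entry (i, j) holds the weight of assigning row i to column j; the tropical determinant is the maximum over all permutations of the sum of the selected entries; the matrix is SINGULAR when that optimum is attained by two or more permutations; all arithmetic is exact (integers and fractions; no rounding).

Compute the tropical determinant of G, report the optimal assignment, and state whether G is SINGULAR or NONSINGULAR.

σ = (1, 2, 3): 17 + 20 + 14 = 51
σ = (1, 3, 2): 17 + 6 + 9 = 32
σ = (2, 1, 3): (-9) + (-2) + 14 = 3
σ = (2, 3, 1): (-9) + 6 + (-4) = -7
σ = (3, 1, 2): (-2) + (-2) + 9 = 5
σ = (3, 2, 1): (-2) + 20 + (-4) = 14
Optimal value attained by: σ = (1, 2, 3).
Answer: det⊕(G) = 51; verdict: NONSINGULAR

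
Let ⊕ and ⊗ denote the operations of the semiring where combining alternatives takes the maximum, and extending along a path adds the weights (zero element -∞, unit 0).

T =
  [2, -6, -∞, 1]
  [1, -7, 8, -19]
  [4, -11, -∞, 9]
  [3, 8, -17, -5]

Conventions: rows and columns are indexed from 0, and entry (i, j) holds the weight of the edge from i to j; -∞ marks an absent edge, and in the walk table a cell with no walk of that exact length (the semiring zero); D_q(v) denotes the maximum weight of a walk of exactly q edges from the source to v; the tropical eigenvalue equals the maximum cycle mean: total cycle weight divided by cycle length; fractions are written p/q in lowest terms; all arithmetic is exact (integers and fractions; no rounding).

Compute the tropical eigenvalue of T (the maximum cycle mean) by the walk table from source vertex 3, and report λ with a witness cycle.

q=0: [-∞, -∞, -∞, 0]
q=1: [3, 8, -17, -5]
q=2: [9, 3, 16, 4]
q=3: [20, 12, 11, 25]
q=4: [28, 33, 20, 21]
Optimal cycle mean attained by: cycle 1->2->3->1, total 8 + 9 + 8, length 3.
Answer: λ = 25/3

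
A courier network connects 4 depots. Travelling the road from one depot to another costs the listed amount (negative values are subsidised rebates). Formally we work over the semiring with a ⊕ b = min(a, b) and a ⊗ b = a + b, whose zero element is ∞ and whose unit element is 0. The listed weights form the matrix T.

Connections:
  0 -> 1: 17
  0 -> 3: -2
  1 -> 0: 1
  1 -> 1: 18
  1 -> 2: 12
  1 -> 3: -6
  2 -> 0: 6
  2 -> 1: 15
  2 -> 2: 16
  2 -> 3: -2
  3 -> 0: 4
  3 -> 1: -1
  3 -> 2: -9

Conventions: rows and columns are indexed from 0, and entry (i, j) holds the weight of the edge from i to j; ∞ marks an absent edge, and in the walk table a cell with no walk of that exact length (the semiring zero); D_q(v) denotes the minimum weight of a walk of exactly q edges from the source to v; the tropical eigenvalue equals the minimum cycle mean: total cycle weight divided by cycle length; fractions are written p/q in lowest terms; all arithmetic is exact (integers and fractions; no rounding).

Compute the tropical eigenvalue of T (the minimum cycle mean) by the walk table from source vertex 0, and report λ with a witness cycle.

q=0: [0, ∞, ∞, ∞]
q=1: [∞, 17, ∞, -2]
q=2: [2, -3, -11, 11]
q=3: [-5, 4, 2, -13]
q=4: [-9, -14, -22, -7]
Optimal cycle mean attained by: cycle 2->3->2, total (-2) + (-9), length 2.
Answer: λ = -11/2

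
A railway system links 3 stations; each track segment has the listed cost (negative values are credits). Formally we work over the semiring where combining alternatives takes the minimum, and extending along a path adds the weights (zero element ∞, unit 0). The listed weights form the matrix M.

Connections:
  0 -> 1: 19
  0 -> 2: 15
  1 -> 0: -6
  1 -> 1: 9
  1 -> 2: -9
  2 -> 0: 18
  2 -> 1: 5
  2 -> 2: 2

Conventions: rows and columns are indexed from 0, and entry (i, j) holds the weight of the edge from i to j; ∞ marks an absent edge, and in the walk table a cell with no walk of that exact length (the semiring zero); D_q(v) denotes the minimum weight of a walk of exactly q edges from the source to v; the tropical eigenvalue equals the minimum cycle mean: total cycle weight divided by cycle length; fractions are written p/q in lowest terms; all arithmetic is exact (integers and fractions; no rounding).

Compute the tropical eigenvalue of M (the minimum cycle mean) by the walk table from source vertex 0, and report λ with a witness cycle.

q=0: [0, ∞, ∞]
q=1: [∞, 19, 15]
q=2: [13, 20, 10]
q=3: [14, 15, 11]
Optimal cycle mean attained by: cycle 1->2->1, total (-9) + 5, length 2.
Answer: λ = -2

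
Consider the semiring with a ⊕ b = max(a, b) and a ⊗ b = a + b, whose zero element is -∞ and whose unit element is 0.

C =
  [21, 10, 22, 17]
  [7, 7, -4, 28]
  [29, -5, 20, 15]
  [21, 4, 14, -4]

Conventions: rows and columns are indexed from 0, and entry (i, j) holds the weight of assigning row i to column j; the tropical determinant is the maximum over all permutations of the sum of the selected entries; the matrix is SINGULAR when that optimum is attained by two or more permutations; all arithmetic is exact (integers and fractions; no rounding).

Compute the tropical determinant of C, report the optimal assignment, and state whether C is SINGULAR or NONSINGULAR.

σ = (0, 1, 2, 3): 21 + 7 + 20 + (-4) = 44
σ = (0, 1, 3, 2): 21 + 7 + 15 + 14 = 57
σ = (0, 2, 1, 3): 21 + (-4) + (-5) + (-4) = 8
σ = (0, 2, 3, 1): 21 + (-4) + 15 + 4 = 36
σ = (0, 3, 1, 2): 21 + 28 + (-5) + 14 = 58
σ = (0, 3, 2, 1): 21 + 28 + 20 + 4 = 73
σ = (1, 0, 2, 3): 10 + 7 + 20 + (-4) = 33
σ = (1, 0, 3, 2): 10 + 7 + 15 + 14 = 46
σ = (1, 2, 0, 3): 10 + (-4) + 29 + (-4) = 31
σ = (1, 2, 3, 0): 10 + (-4) + 15 + 21 = 42
σ = (1, 3, 0, 2): 10 + 28 + 29 + 14 = 81
σ = (1, 3, 2, 0): 10 + 28 + 20 + 21 = 79
σ = (2, 0, 1, 3): 22 + 7 + (-5) + (-4) = 20
σ = (2, 0, 3, 1): 22 + 7 + 15 + 4 = 48
σ = (2, 1, 0, 3): 22 + 7 + 29 + (-4) = 54
σ = (2, 1, 3, 0): 22 + 7 + 15 + 21 = 65
σ = (2, 3, 0, 1): 22 + 28 + 29 + 4 = 83
σ = (2, 3, 1, 0): 22 + 28 + (-5) + 21 = 66
σ = (3, 0, 1, 2): 17 + 7 + (-5) + 14 = 33
σ = (3, 0, 2, 1): 17 + 7 + 20 + 4 = 48
σ = (3, 1, 0, 2): 17 + 7 + 29 + 14 = 67
σ = (3, 1, 2, 0): 17 + 7 + 20 + 21 = 65
σ = (3, 2, 0, 1): 17 + (-4) + 29 + 4 = 46
σ = (3, 2, 1, 0): 17 + (-4) + (-5) + 21 = 29
Optimal value attained by: σ = (2, 3, 0, 1).
Answer: det⊕(C) = 83; verdict: NONSINGULAR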